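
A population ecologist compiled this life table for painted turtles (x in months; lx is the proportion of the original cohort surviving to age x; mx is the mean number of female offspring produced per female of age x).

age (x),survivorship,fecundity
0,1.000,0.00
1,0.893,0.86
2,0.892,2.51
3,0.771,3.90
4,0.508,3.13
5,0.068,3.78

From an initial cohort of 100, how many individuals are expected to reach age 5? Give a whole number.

7

Expected survivors = N0 · l_5 = 100 × 0.068 = 6.8 → 7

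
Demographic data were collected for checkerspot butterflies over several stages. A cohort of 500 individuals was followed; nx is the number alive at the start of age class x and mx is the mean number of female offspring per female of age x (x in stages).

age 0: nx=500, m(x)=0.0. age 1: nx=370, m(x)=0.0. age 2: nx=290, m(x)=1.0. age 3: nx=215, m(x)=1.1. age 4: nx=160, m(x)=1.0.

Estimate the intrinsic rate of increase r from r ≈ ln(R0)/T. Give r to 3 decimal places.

0.113

lx = nx/n0 = nx/500: 1, 0.74, 0.58, 0.43, 0.32
R0 = Σ lx·mx = 0 + 0 + 0.58 + 0.473 + 0.32 = 1.373
Σ x·lx·mx = 3.859; T = 3.859/1.373 = 2.81063…
r ≈ ln(R0)/T = ln(1.373)/2.81063… = 0.11279… → 0.113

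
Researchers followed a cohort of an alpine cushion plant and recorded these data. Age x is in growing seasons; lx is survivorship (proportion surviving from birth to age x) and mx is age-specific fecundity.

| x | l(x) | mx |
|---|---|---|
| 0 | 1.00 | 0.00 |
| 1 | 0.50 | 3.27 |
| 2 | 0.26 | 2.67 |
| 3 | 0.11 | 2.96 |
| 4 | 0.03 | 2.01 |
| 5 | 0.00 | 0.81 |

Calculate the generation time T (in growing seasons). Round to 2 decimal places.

lx·mx: 0, 1.635, 0.6942, 0.3256, 0.0603, 0 → R0 = 2.7151
x·lx·mx: 0, 1.635, 1.3884, 0.9768, 0.2412, 0 → Σ = 4.2414
T = 4.2414 / 2.7151 = 1.562152… → 1.56

1.56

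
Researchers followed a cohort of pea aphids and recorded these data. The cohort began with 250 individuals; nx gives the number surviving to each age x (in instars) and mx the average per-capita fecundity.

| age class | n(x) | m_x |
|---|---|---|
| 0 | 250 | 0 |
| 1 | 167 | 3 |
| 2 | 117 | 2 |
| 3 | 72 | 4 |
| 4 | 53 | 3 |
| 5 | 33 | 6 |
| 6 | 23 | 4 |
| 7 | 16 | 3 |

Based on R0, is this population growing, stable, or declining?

growing

lx = nx/n0 = nx/250: 1, 0.668, 0.468, 0.288, 0.212, 0.132, 0.092, 0.064
R0 = Σ lx·mx = 0 + 2.004 + 0.936 + 1.152 + 0.636 + 0.792 + 0.368 + 0.192 = 6.08
R0 > 1, so the population is growing.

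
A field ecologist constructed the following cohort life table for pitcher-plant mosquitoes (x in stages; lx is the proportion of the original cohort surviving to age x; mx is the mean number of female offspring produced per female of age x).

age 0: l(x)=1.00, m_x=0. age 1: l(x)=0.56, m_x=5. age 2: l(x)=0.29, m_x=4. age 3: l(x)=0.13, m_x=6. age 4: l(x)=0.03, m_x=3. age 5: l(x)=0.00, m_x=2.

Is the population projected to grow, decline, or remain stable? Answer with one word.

growing

R0 = Σ lx·mx = 0 + 2.8 + 1.16 + 0.78 + 0.09 + 0 = 4.83
R0 > 1, so the population is growing.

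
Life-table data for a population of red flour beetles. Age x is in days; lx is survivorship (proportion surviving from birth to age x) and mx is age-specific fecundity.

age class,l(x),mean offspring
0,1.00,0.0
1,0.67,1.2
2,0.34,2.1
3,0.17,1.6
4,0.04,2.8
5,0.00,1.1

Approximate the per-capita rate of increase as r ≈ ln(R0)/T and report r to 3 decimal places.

0.350

R0 = Σ lx·mx = 0 + 0.804 + 0.714 + 0.272 + 0.112 + 0 = 1.902
Σ x·lx·mx = 3.496; T = 3.496/1.902 = 1.83807…
r ≈ ln(R0)/T = ln(1.902)/1.83807… = 0.34977… → 0.350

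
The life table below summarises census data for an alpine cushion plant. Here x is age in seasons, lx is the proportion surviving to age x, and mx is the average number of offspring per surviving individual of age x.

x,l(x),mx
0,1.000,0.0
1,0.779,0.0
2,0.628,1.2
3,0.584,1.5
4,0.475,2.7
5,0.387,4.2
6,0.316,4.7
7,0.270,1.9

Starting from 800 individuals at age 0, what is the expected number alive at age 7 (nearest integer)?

Expected survivors = N0 · l_7 = 800 × 0.270 = 216 → 216

216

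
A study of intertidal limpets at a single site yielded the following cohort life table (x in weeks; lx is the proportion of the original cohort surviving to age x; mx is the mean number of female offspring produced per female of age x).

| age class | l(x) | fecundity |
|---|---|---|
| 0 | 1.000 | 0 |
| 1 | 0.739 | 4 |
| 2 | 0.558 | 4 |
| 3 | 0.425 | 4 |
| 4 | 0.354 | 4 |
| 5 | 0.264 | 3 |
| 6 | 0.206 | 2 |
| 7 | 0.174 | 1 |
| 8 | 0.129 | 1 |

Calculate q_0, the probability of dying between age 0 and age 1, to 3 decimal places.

0.261

q_0 = (l_0 − l_1) / l_0 = (1 − 0.739) / 1
     = 0.261 / 1 = 0.261 → 0.261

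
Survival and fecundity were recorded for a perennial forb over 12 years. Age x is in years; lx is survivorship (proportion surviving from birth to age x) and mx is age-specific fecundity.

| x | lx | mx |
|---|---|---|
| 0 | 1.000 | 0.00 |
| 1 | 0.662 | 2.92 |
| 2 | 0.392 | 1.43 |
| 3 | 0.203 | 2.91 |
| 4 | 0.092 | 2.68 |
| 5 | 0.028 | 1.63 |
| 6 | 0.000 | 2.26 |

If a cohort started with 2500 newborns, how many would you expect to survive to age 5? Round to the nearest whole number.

70

Expected survivors = N0 · l_5 = 2500 × 0.028 = 70 → 70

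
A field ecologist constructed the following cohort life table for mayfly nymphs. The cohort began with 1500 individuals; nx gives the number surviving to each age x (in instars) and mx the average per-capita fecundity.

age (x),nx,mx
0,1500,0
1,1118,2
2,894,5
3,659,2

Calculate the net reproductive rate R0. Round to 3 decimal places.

lx = nx/n0 = nx/1500: 1, 0.74533…, 0.596, 0.43933…
lx·mx by age: 0, 1.490667…, 2.98, 0.878667…
R0 = Σ lx·mx = 5.349333… → 5.349

5.349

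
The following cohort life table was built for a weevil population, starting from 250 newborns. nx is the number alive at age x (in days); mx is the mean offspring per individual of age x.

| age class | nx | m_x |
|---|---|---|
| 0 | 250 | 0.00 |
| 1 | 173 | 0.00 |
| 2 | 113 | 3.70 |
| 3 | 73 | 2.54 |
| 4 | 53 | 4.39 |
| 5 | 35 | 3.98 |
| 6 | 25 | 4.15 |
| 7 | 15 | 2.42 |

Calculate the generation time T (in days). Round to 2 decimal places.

lx = nx/n0 = nx/250: 1, 0.692, 0.452, 0.292, 0.212, 0.14, 0.1, 0.06
lx·mx: 0, 0, 1.6724, 0.74168, 0.93068, 0.5572, 0.415, 0.1452 → R0 = 4.46216
x·lx·mx: 0, 0, 3.3448, 2.22504, 3.72272, 2.786, 2.49, 1.0164 → Σ = 15.58496
T = 15.58496 / 4.46216 = 3.492694… → 3.49

3.49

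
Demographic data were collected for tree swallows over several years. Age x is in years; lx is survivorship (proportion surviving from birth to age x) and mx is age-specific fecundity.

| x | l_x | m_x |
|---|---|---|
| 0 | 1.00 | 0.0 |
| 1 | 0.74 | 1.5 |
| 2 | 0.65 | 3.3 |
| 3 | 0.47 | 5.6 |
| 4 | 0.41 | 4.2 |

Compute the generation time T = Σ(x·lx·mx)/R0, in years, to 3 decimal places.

lx·mx: 0, 1.11, 2.145, 2.632, 1.722 → R0 = 7.609
x·lx·mx: 0, 1.11, 4.29, 7.896, 6.888 → Σ = 20.184
T = 20.184 / 7.609 = 2.652648… → 2.653

2.653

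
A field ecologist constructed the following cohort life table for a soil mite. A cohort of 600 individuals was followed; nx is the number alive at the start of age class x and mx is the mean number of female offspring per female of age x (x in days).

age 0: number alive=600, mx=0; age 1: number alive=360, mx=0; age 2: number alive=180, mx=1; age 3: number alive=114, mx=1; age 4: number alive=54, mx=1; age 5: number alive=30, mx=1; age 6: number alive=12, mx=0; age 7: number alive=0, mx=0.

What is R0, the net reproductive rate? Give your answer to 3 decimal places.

lx = nx/n0 = nx/600: 1, 0.6, 0.3, 0.19, 0.09, 0.05, 0.02, 0
lx·mx by age: 0, 0, 0.3, 0.19, 0.09, 0.05, 0, 0
R0 = Σ lx·mx = 0.63 → 0.630

0.630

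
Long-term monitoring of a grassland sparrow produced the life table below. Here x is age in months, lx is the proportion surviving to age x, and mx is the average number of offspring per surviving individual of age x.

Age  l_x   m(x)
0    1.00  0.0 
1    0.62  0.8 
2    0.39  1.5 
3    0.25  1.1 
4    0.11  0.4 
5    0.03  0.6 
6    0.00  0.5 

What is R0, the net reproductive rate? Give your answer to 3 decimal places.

1.418

lx·mx by age: 0, 0.496, 0.585, 0.275, 0.044, 0.018, 0
R0 = Σ lx·mx = 1.418 → 1.418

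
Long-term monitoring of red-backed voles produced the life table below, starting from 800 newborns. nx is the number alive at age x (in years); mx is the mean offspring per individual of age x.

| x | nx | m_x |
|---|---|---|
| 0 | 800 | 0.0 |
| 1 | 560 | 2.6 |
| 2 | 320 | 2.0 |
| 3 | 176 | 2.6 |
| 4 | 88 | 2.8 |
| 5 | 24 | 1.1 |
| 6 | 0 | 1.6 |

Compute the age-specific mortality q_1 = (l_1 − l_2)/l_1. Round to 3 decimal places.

0.429

lx = nx/n0 = nx/800: 1, 0.7, 0.4, 0.22, 0.11, 0.03, 0
q_1 = (l_1 − l_2) / l_1 = (0.7 − 0.4) / 0.7
     = 0.3 / 0.7 = 0.428571… → 0.429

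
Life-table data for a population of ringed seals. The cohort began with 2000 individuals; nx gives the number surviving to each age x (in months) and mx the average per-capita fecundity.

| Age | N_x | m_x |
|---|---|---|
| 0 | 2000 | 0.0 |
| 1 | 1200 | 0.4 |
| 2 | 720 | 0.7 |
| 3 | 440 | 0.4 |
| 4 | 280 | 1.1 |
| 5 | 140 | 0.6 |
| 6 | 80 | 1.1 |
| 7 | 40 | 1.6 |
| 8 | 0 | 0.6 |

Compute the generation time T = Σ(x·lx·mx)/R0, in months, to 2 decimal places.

2.73

lx = nx/n0 = nx/2000: 1, 0.6, 0.36, 0.22, 0.14, 0.07, 0.04, 0.02, 0
lx·mx: 0, 0.24, 0.252, 0.088, 0.154, 0.042, 0.044, 0.032, 0 → R0 = 0.852
x·lx·mx: 0, 0.24, 0.504, 0.264, 0.616, 0.21, 0.264, 0.224, 0 → Σ = 2.322
T = 2.322 / 0.852 = 2.725352… → 2.73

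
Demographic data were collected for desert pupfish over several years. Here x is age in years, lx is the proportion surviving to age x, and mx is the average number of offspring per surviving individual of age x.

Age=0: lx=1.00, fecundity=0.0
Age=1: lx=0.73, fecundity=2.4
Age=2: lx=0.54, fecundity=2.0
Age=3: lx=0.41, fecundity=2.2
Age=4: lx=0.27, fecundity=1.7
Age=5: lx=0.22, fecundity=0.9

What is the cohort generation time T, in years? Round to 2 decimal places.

lx·mx: 0, 1.752, 1.08, 0.902, 0.459, 0.198 → R0 = 4.391
x·lx·mx: 0, 1.752, 2.16, 2.706, 1.836, 0.99 → Σ = 9.444
T = 9.444 / 4.391 = 2.150763… → 2.15

2.15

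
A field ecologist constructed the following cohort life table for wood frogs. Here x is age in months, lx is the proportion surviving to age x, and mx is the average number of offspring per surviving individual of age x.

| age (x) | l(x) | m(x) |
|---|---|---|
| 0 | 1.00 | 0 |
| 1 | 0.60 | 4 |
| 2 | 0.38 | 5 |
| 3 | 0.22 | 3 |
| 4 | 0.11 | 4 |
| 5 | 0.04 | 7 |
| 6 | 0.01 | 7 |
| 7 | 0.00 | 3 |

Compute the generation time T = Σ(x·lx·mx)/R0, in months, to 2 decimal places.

2.05

lx·mx: 0, 2.4, 1.9, 0.66, 0.44, 0.28, 0.07, 0 → R0 = 5.75
x·lx·mx: 0, 2.4, 3.8, 1.98, 1.76, 1.4, 0.42, 0 → Σ = 11.76
T = 11.76 / 5.75 = 2.045217… → 2.05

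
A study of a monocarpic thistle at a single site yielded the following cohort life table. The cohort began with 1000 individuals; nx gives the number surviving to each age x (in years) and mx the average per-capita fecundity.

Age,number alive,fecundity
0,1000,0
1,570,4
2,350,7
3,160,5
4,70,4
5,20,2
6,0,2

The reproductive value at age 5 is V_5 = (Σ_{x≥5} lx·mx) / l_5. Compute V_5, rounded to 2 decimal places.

lx = nx/n0 = nx/1000: 1, 0.57, 0.35, 0.16, 0.07, 0.02, 0
lx·mx for x ≥ 5: 0.04, 0 → sum = 0.04
V_5 = 0.04 / l_5 = 0.04 / 0.02 = 2 → 2.00

2.00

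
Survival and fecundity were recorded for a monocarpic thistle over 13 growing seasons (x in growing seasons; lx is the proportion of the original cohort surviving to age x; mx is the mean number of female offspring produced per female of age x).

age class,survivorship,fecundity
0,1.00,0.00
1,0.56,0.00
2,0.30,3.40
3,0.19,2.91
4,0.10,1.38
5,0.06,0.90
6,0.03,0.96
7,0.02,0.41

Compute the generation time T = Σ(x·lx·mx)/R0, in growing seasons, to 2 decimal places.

2.64

lx·mx: 0, 0, 1.02, 0.5529, 0.138, 0.054, 0.0288, 0.0082 → R0 = 1.8019
x·lx·mx: 0, 0, 2.04, 1.6587, 0.552, 0.27, 0.1728, 0.0574 → Σ = 4.7509
T = 4.7509 / 1.8019 = 2.636606… → 2.64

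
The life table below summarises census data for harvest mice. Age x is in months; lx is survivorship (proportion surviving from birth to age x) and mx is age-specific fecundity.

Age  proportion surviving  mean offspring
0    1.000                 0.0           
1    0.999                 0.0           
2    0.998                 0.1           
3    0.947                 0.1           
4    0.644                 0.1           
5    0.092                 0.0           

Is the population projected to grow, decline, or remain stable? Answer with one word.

R0 = Σ lx·mx = 0 + 0 + 0.0998 + 0.0947 + 0.0644 + 0 = 0.2589
R0 < 1, so the population is declining.

declining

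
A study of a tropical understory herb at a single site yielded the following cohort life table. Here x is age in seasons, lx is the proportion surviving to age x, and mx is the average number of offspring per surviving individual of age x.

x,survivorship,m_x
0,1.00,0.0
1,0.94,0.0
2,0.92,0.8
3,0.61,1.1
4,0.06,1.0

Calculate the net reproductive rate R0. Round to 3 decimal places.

lx·mx by age: 0, 0, 0.736, 0.671, 0.06
R0 = Σ lx·mx = 1.467 → 1.467

1.467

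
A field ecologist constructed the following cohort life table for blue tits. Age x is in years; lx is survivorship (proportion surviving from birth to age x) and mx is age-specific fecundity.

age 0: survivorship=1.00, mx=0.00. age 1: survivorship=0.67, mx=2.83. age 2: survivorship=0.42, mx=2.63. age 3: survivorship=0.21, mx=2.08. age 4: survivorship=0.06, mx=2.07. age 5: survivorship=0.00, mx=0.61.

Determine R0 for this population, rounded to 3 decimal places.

3.562

lx·mx by age: 0, 1.8961, 1.1046, 0.4368, 0.1242, 0
R0 = Σ lx·mx = 3.5617 → 3.562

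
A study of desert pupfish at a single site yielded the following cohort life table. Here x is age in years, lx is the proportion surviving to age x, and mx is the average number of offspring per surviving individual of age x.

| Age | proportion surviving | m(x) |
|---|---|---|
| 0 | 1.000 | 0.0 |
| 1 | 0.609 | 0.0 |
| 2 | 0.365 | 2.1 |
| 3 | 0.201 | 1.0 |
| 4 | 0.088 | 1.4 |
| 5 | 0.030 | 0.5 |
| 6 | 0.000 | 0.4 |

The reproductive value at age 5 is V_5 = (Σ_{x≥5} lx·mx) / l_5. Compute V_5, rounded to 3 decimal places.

0.500

lx·mx for x ≥ 5: 0.015, 0 → sum = 0.015
V_5 = 0.015 / l_5 = 0.015 / 0.03 = 0.5 → 0.500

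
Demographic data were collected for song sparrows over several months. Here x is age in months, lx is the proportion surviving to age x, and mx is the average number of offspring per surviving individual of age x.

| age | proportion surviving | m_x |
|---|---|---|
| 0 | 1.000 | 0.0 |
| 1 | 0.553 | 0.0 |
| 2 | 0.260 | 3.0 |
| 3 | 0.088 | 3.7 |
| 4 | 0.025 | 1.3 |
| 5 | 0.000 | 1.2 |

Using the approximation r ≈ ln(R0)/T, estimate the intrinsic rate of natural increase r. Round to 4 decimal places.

R0 = Σ lx·mx = 0 + 0 + 0.78 + 0.3256 + 0.0325 + 0 = 1.1381
Σ x·lx·mx = 2.6668; T = 2.6668/1.1381 = 2.3432…
r ≈ ln(R0)/T = ln(1.1381)/2.3432… = 0.055207… → 0.0552

0.0552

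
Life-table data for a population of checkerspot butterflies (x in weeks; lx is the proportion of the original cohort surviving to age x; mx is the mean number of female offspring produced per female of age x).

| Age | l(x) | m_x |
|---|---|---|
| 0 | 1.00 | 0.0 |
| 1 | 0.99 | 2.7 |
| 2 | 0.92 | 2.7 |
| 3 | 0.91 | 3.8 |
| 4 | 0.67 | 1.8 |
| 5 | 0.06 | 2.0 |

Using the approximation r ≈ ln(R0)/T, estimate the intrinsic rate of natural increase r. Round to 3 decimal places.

0.974

R0 = Σ lx·mx = 0 + 2.673 + 2.484 + 3.458 + 1.206 + 0.12 = 9.941
Σ x·lx·mx = 23.439; T = 23.439/9.941 = 2.35781…
r ≈ ln(R0)/T = ln(9.941)/2.35781… = 0.97407… → 0.974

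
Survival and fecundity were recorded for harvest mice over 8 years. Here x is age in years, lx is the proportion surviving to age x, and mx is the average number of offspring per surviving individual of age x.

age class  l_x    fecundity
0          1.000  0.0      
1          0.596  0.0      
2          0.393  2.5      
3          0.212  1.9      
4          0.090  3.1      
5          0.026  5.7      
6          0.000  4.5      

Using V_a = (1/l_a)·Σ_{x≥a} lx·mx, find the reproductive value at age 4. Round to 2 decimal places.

4.75

lx·mx for x ≥ 4: 0.279, 0.1482, 0 → sum = 0.4272
V_4 = 0.4272 / l_4 = 0.4272 / 0.09 = 4.746667… → 4.75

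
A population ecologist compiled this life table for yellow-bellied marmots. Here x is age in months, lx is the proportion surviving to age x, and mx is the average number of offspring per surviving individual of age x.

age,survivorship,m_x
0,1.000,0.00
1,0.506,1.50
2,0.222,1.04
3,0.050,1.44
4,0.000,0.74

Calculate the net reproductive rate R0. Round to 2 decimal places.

lx·mx by age: 0, 0.759, 0.23088, 0.072, 0
R0 = Σ lx·mx = 1.06188 → 1.06

1.06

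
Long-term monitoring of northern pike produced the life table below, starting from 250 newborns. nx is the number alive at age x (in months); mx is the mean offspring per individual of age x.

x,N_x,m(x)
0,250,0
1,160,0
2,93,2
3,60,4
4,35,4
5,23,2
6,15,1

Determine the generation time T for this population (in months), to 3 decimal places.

3.145

lx = nx/n0 = nx/250: 1, 0.64, 0.372, 0.24, 0.14, 0.092, 0.06
lx·mx: 0, 0, 0.744, 0.96, 0.56, 0.184, 0.06 → R0 = 2.508
x·lx·mx: 0, 0, 1.488, 2.88, 2.24, 0.92, 0.36 → Σ = 7.888
T = 7.888 / 2.508 = 3.145136… → 3.145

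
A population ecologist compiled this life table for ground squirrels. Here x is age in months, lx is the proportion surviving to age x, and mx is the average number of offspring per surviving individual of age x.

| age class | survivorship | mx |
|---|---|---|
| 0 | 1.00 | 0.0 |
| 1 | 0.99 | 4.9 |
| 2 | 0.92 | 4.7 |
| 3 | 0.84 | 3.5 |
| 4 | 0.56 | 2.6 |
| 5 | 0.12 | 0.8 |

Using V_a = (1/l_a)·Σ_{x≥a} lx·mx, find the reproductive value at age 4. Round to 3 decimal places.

lx·mx for x ≥ 4: 1.456, 0.096 → sum = 1.552
V_4 = 1.552 / l_4 = 1.552 / 0.56 = 2.771429… → 2.771

2.771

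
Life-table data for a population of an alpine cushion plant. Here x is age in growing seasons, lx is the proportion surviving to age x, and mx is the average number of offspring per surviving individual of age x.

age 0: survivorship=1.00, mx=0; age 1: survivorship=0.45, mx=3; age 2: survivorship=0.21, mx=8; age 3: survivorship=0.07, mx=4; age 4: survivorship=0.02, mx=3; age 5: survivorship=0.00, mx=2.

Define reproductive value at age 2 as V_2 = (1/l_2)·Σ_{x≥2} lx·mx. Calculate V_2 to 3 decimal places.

9.619

lx·mx for x ≥ 2: 1.68, 0.28, 0.06, 0 → sum = 2.02
V_2 = 2.02 / l_2 = 2.02 / 0.21 = 9.619048… → 9.619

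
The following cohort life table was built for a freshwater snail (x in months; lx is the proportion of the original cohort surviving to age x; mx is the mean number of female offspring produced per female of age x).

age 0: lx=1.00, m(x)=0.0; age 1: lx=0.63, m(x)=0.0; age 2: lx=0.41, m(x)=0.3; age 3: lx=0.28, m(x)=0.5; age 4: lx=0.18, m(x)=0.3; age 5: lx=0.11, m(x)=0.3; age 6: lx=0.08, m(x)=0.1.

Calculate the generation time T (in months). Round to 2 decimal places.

3.06

lx·mx: 0, 0, 0.123, 0.14, 0.054, 0.033, 0.008 → R0 = 0.358
x·lx·mx: 0, 0, 0.246, 0.42, 0.216, 0.165, 0.048 → Σ = 1.095
T = 1.095 / 0.358 = 3.058659… → 3.06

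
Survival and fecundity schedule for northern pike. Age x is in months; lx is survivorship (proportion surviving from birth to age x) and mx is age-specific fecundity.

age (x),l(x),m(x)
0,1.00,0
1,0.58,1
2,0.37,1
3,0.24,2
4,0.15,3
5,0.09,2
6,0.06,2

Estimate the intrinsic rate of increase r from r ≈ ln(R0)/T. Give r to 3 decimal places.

0.275

R0 = Σ lx·mx = 0 + 0.58 + 0.37 + 0.48 + 0.45 + 0.18 + 0.12 = 2.18
Σ x·lx·mx = 6.18; T = 6.18/2.18 = 2.83486…
r ≈ ln(R0)/T = ln(2.18)/2.83486… = 0.27491… → 0.275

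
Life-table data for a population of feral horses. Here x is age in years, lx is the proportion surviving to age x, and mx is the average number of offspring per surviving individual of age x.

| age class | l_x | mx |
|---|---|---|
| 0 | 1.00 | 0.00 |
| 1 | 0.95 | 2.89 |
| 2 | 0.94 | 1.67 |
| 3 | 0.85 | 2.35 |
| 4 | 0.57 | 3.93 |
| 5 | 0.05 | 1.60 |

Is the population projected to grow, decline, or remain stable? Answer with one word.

R0 = Σ lx·mx = 0 + 2.7455 + 1.5698 + 1.9975 + 2.2401 + 0.08 = 8.6329
R0 > 1, so the population is growing.

growing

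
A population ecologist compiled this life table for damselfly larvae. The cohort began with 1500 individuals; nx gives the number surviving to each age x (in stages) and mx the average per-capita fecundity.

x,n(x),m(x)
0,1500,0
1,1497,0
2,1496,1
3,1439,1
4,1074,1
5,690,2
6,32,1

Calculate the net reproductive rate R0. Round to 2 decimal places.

lx = nx/n0 = nx/1500: 1, 0.998, 0.99733…, 0.95933…, 0.716, 0.46, 0.02133…
lx·mx by age: 0, 0, 0.997333…, 0.959333…, 0.716, 0.92, 0.021333…
R0 = Σ lx·mx = 3.614… → 3.61

3.61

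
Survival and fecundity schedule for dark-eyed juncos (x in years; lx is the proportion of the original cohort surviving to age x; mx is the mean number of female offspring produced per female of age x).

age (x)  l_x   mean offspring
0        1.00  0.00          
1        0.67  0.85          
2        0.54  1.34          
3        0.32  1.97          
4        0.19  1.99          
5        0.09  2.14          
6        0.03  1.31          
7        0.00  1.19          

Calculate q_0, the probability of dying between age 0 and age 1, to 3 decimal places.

0.330

q_0 = (l_0 − l_1) / l_0 = (1 − 0.67) / 1
     = 0.33 / 1 = 0.33 → 0.330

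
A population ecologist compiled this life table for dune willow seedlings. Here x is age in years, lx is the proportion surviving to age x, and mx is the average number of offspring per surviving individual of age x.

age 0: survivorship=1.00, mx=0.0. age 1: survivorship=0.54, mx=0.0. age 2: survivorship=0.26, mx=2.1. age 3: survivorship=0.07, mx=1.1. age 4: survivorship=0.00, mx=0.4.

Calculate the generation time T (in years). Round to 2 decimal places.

lx·mx: 0, 0, 0.546, 0.077, 0 → R0 = 0.623
x·lx·mx: 0, 0, 1.092, 0.231, 0 → Σ = 1.323
T = 1.323 / 0.623 = 2.123596… → 2.12

2.12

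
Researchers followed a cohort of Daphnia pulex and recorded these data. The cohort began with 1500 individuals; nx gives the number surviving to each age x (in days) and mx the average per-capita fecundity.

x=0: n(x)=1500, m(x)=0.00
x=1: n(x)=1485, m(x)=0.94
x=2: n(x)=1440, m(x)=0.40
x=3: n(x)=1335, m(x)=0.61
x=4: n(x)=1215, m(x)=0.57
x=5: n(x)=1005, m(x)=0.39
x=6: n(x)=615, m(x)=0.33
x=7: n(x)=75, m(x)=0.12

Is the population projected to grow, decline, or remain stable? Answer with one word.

growing

lx = nx/n0 = nx/1500: 1, 0.99, 0.96, 0.89, 0.81, 0.67, 0.41, 0.05
R0 = Σ lx·mx = 0 + 0.9306 + 0.384 + 0.5429 + 0.4617 + 0.2613 + 0.1353 + 0.006 = 2.7218
R0 > 1, so the population is growing.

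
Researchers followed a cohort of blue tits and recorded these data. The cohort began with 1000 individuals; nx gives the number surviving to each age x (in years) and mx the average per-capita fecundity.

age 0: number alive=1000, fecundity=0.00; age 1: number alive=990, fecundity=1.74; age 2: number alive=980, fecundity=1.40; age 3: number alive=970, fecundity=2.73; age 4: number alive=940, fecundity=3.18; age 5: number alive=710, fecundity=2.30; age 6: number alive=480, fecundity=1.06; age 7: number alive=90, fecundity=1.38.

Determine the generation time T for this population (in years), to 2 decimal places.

lx = nx/n0 = nx/1000: 1, 0.99, 0.98, 0.97, 0.94, 0.71, 0.48, 0.09
lx·mx: 0, 1.7226, 1.372, 2.6481, 2.9892, 1.633, 0.5088, 0.1242 → R0 = 10.9979
x·lx·mx: 0, 1.7226, 2.744, 7.9443, 11.9568, 8.165, 3.0528, 0.8694 → Σ = 36.4549
T = 36.4549 / 10.9979 = 3.314715… → 3.31

3.31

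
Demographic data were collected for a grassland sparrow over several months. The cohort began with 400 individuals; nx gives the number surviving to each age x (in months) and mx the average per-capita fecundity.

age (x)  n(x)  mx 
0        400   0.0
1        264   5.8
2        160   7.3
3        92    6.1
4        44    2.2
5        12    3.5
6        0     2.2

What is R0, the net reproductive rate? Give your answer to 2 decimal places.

8.50

lx = nx/n0 = nx/400: 1, 0.66, 0.4, 0.23, 0.11, 0.03, 0
lx·mx by age: 0, 3.828, 2.92, 1.403, 0.242, 0.105, 0
R0 = Σ lx·mx = 8.498 → 8.50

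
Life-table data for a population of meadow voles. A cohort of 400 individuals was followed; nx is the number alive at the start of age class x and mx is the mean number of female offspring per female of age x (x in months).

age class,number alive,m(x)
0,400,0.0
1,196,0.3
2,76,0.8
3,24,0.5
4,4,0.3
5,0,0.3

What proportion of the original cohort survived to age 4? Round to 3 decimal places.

0.010

l_4 = n_4/n_0 = 4/400 = 0.01 → 0.010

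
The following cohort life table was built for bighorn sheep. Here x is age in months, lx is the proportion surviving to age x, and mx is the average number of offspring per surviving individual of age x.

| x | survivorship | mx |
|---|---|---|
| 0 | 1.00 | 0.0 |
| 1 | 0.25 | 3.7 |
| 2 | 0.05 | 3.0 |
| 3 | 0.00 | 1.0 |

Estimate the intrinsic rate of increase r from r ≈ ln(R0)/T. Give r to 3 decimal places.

0.063

R0 = Σ lx·mx = 0 + 0.925 + 0.15 + 0 = 1.075
Σ x·lx·mx = 1.225; T = 1.225/1.075 = 1.13953…
r ≈ ln(R0)/T = ln(1.075)/1.13953… = 0.06347… → 0.063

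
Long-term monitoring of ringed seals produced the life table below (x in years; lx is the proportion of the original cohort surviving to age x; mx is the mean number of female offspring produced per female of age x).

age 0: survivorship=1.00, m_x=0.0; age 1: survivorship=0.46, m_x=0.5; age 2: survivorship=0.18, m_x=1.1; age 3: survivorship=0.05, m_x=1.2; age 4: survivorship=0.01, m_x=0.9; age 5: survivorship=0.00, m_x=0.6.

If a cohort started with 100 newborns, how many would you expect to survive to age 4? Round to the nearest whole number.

1

Expected survivors = N0 · l_4 = 100 × 0.01 = 1 → 1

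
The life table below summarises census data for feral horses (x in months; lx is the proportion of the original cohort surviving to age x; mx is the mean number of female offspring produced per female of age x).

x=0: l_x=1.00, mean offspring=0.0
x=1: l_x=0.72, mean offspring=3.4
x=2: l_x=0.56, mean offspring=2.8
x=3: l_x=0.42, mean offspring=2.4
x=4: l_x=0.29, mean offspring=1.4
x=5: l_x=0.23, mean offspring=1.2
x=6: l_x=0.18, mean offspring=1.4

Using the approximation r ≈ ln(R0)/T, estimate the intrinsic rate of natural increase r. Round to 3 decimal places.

R0 = Σ lx·mx = 0 + 2.448 + 1.568 + 1.008 + 0.406 + 0.276 + 0.252 = 5.958
Σ x·lx·mx = 13.124; T = 13.124/5.958 = 2.20275…
r ≈ ln(R0)/T = ln(5.958)/2.20275… = 0.81023… → 0.810

0.810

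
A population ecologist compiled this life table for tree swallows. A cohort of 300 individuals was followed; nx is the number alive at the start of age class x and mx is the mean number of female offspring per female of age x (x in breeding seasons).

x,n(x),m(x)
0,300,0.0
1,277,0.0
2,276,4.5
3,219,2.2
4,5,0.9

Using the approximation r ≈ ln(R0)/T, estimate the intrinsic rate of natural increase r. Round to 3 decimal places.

lx = nx/n0 = nx/300: 1, 0.92333…, 0.92, 0.73, 0.01667…
R0 = Σ lx·mx = 0 + 0 + 4.14 + 1.606 + 0.015… = 5.761…
Σ x·lx·mx = 13.158…; T = 13.158…/5.761… = 2.28398…
r ≈ ln(R0)/T = ln(5.761…)/2.28398… = 0.76669… → 0.767

0.767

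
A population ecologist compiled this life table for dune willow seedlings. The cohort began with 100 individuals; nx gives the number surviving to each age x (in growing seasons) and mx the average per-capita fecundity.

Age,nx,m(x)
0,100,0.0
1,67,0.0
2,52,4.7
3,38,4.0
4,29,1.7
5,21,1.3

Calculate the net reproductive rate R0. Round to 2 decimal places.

lx = nx/n0 = nx/100: 1, 0.67, 0.52, 0.38, 0.29, 0.21
lx·mx by age: 0, 0, 2.444, 1.52, 0.493, 0.273
R0 = Σ lx·mx = 4.73 → 4.73

4.73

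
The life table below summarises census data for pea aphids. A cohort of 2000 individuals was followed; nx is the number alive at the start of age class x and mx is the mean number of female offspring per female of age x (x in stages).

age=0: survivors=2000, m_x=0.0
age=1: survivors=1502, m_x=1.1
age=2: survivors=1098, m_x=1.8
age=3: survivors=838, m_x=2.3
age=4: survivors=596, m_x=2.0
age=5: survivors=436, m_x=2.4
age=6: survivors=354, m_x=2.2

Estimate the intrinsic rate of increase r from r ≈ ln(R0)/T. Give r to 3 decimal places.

lx = nx/n0 = nx/2000: 1, 0.751, 0.549, 0.419, 0.298, 0.218, 0.177
R0 = Σ lx·mx = 0 + 0.8261 + 0.9882 + 0.9637 + 0.596 + 0.5232 + 0.3894 = 4.2866
Σ x·lx·mx = 13.03; T = 13.03/4.2866 = 3.03971…
r ≈ ln(R0)/T = ln(4.2866)/3.03971… = 0.47883… → 0.479

0.479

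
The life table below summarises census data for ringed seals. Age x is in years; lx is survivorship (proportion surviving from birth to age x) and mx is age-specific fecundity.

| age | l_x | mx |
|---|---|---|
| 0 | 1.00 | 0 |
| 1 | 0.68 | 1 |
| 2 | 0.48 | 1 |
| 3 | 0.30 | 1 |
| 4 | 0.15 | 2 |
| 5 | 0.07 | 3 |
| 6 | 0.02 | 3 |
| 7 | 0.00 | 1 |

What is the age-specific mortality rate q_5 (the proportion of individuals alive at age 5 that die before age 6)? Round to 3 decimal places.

q_5 = (l_5 − l_6) / l_5 = (0.07 − 0.02) / 0.07
     = 0.05 / 0.07 = 0.714286… → 0.714

0.714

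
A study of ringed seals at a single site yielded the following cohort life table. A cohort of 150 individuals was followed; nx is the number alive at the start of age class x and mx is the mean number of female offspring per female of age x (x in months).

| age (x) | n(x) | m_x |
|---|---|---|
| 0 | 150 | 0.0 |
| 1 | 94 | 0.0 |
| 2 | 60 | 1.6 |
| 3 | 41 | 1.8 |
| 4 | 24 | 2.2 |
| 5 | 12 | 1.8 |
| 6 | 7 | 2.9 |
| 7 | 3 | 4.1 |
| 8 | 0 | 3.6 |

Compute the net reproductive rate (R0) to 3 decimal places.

lx = nx/n0 = nx/150: 1, 0.62667…, 0.4, 0.27333…, 0.16, 0.08, 0.04667…, 0.02, 0
lx·mx by age: 0, 0, 0.64, 0.492…, 0.352, 0.144, 0.135333…, 0.082, 0
R0 = Σ lx·mx = 1.845333… → 1.845

1.845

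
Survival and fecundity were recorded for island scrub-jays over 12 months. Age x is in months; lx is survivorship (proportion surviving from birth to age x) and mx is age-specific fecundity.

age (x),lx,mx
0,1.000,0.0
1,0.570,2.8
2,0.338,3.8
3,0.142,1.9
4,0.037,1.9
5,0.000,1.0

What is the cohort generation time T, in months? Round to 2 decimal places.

1.63

lx·mx: 0, 1.596, 1.2844, 0.2698, 0.0703, 0 → R0 = 3.2205
x·lx·mx: 0, 1.596, 2.5688, 0.8094, 0.2812, 0 → Σ = 5.2554
T = 5.2554 / 3.2205 = 1.631858… → 1.63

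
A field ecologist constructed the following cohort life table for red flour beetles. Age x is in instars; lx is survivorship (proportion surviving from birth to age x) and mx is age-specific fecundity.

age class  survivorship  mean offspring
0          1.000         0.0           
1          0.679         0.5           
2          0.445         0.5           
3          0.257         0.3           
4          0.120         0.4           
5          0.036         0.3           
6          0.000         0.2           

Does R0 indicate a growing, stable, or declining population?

R0 = Σ lx·mx = 0 + 0.3395 + 0.2225 + 0.0771 + 0.048 + 0.0108 + 0 = 0.6979
R0 < 1, so the population is declining.

declining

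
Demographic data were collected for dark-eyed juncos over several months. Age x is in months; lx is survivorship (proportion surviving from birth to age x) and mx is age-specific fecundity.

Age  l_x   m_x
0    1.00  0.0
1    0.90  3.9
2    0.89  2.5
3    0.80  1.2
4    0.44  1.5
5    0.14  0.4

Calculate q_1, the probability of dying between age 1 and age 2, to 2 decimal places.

q_1 = (l_1 − l_2) / l_1 = (0.9 − 0.89) / 0.9
     = 0.01 / 0.9 = 0.011111… → 0.01

0.01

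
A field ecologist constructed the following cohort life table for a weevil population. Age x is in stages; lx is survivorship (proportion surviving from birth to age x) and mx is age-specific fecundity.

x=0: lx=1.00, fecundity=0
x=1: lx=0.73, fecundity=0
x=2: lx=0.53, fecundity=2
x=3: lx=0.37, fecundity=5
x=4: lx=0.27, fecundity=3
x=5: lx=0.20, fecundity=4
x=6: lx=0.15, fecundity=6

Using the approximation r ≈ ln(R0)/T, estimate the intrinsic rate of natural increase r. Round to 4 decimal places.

R0 = Σ lx·mx = 0 + 0 + 1.06 + 1.85 + 0.81 + 0.8 + 0.9 = 5.42
Σ x·lx·mx = 20.31; T = 20.31/5.42 = 3.74723…
r ≈ ln(R0)/T = ln(5.42)/3.74723… = 0.451025… → 0.4510

0.4510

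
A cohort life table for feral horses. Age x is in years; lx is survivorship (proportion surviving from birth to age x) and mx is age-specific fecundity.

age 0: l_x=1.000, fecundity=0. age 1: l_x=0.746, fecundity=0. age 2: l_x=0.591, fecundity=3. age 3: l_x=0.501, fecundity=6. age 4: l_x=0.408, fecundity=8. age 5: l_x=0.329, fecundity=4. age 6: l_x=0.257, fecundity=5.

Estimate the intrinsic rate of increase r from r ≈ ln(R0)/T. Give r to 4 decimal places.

0.6307

R0 = Σ lx·mx = 0 + 0 + 1.773 + 3.006 + 3.264 + 1.316 + 1.285 = 10.644
Σ x·lx·mx = 39.91; T = 39.91/10.644 = 3.74953…
r ≈ ln(R0)/T = ln(10.644)/3.74953… = 0.630745… → 0.6307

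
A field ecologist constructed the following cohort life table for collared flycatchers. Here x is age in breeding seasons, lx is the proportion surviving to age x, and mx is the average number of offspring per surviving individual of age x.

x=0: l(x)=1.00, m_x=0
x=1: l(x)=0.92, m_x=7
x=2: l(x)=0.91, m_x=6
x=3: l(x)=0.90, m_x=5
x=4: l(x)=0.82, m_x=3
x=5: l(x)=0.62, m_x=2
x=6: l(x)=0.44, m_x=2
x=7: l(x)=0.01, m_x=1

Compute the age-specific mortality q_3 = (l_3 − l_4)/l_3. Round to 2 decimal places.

0.09

q_3 = (l_3 − l_4) / l_3 = (0.9 − 0.82) / 0.9
     = 0.08 / 0.9 = 0.088889… → 0.09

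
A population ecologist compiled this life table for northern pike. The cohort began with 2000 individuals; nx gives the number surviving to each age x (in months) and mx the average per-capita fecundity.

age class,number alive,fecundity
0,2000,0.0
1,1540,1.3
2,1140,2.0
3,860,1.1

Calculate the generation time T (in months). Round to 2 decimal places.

1.80

lx = nx/n0 = nx/2000: 1, 0.77, 0.57, 0.43
lx·mx: 0, 1.001, 1.14, 0.473 → R0 = 2.614
x·lx·mx: 0, 1.001, 2.28, 1.419 → Σ = 4.7
T = 4.7 / 2.614 = 1.798011… → 1.80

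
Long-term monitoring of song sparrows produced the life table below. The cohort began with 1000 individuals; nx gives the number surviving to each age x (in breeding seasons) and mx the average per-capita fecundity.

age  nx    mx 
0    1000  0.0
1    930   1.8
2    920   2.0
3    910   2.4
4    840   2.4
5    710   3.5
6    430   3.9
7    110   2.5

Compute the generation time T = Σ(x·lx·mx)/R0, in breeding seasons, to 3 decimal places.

lx = nx/n0 = nx/1000: 1, 0.93, 0.92, 0.91, 0.84, 0.71, 0.43, 0.11
lx·mx: 0, 1.674, 1.84, 2.184, 2.016, 2.485, 1.677, 0.275 → R0 = 12.151
x·lx·mx: 0, 1.674, 3.68, 6.552, 8.064, 12.425, 10.062, 1.925 → Σ = 44.382
T = 44.382 / 12.151 = 3.652539… → 3.653

3.653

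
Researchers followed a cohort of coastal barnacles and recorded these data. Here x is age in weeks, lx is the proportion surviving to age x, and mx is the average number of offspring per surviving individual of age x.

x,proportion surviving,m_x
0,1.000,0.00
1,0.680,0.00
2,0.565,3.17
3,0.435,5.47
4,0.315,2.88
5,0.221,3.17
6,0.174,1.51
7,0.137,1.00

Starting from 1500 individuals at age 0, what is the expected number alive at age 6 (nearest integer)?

261

Expected survivors = N0 · l_6 = 1500 × 0.174 = 261 → 261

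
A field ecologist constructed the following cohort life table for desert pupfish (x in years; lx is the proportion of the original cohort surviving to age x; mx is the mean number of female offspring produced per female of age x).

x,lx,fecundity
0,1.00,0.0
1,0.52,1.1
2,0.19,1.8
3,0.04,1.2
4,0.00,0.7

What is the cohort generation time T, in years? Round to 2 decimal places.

lx·mx: 0, 0.572, 0.342, 0.048, 0 → R0 = 0.962
x·lx·mx: 0, 0.572, 0.684, 0.144, 0 → Σ = 1.4
T = 1.4 / 0.962 = 1.455301… → 1.46

1.46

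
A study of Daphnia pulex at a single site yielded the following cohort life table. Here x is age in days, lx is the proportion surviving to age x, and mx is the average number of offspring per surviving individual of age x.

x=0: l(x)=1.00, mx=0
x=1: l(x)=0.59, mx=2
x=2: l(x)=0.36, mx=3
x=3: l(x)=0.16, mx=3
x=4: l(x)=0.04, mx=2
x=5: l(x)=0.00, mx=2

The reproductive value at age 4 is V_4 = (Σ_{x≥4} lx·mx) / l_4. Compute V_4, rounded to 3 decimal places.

2.000

lx·mx for x ≥ 4: 0.08, 0 → sum = 0.08
V_4 = 0.08 / l_4 = 0.08 / 0.04 = 2 → 2.000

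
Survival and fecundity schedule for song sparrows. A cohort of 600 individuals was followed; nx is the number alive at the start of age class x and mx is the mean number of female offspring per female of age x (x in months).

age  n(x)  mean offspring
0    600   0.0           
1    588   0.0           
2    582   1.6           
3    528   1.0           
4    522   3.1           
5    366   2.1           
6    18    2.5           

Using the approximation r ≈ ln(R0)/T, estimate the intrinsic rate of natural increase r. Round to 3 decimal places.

0.518

lx = nx/n0 = nx/600: 1, 0.98, 0.97, 0.88, 0.87, 0.61, 0.03
R0 = Σ lx·mx = 0 + 0 + 1.552 + 0.88 + 2.697 + 1.281 + 0.075 = 6.485
Σ x·lx·mx = 23.387; T = 23.387/6.485 = 3.60632…
r ≈ ln(R0)/T = ln(6.485)/3.60632… = 0.51839… → 0.518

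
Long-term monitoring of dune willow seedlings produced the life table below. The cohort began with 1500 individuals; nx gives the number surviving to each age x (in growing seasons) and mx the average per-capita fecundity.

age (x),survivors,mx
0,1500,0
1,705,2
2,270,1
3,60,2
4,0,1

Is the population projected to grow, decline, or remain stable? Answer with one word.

growing

lx = nx/n0 = nx/1500: 1, 0.47, 0.18, 0.04, 0
R0 = Σ lx·mx = 0 + 0.94 + 0.18 + 0.08 + 0 = 1.2
R0 > 1, so the population is growing.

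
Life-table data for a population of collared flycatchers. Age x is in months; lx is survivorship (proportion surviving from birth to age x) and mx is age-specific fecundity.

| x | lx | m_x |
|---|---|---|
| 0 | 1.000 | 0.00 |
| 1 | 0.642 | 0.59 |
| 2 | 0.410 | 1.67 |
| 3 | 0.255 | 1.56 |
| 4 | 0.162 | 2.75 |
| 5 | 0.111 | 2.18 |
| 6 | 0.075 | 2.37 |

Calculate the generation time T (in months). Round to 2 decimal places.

lx·mx: 0, 0.37878, 0.6847, 0.3978, 0.4455, 0.24198, 0.17775 → R0 = 2.32651
x·lx·mx: 0, 0.37878, 1.3694, 1.1934, 1.782, 1.2099, 1.0665 → Σ = 6.99998
T = 6.99998 / 2.32651 = 3.00879… → 3.01

3.01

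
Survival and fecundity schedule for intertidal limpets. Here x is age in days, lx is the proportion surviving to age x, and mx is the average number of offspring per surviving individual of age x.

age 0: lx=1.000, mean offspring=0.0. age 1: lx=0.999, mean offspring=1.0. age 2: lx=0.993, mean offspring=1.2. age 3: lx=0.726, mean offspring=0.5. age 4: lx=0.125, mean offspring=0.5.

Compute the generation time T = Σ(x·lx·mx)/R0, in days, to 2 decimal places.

lx·mx: 0, 0.999, 1.1916, 0.363, 0.0625 → R0 = 2.6161
x·lx·mx: 0, 0.999, 2.3832, 1.089, 0.25 → Σ = 4.7212
T = 4.7212 / 2.6161 = 1.804671… → 1.80

1.80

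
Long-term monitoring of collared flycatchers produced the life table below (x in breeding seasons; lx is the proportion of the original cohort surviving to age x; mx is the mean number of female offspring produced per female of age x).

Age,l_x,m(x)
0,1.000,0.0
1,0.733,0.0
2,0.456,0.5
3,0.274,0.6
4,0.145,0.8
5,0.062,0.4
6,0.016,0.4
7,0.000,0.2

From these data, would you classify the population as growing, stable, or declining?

R0 = Σ lx·mx = 0 + 0 + 0.228 + 0.1644 + 0.116 + 0.0248 + 0.0064 + 0 = 0.5396
R0 < 1, so the population is declining.

declining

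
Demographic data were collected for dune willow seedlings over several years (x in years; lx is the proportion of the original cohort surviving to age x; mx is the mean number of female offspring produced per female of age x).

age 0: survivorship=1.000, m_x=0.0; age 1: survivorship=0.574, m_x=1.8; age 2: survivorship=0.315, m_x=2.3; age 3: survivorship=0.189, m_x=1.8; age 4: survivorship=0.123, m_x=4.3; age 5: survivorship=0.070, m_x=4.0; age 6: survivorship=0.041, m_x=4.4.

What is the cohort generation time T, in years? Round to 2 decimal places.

2.62

lx·mx: 0, 1.0332, 0.7245, 0.3402, 0.5289, 0.28, 0.1804 → R0 = 3.0872
x·lx·mx: 0, 1.0332, 1.449, 1.0206, 2.1156, 1.4, 1.0824 → Σ = 8.1008
T = 8.1008 / 3.0872 = 2.623996… → 2.62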